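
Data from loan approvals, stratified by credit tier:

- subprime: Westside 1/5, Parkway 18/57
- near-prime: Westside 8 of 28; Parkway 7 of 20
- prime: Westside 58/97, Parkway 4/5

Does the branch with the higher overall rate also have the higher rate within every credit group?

Subprime: Westside 1/5 = 20.0%, Parkway 18/57 = 31.6% → Parkway
Near-prime: Westside 8/28 = 28.6%, Parkway 7/20 = 35.0% → Parkway
Prime: Westside 58/97 = 59.8%, Parkway 4/5 = 80.0% → Parkway
Overall: Westside 67/130 = 51.5%, Parkway 29/82 = 35.4% → Westside
Parkway wins each credit group but Westside wins overall — the comparison reverses. Parkway's applications skew toward subprime, which has a lower base rate.

No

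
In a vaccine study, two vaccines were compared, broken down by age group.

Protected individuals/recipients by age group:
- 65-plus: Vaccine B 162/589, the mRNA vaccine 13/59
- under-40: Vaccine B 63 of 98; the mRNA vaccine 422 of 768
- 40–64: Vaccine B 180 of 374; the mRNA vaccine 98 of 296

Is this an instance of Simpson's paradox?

65-plus: Vaccine B 162/589 = 27.5%, the mRNA vaccine 13/59 = 22.0% → Vaccine B
Under-40: Vaccine B 63/98 = 64.3%, the mRNA vaccine 422/768 = 54.9% → Vaccine B
40–64: Vaccine B 180/374 = 48.1%, the mRNA vaccine 98/296 = 33.1% → Vaccine B
Overall: Vaccine B 405/1061 = 38.2%, the mRNA vaccine 533/1123 = 47.5% → the mRNA vaccine
Vaccine B wins each age group but the mRNA vaccine wins overall — the comparison reverses. Vaccine B's recipients skew toward 65-plus, which has a lower base rate.

Yes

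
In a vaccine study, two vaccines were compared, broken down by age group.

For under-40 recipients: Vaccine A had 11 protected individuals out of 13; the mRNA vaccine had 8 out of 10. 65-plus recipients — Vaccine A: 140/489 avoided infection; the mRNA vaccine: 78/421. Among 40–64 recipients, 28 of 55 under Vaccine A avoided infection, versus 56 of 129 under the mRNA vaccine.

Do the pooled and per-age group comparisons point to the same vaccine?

Yes

Under-40: Vaccine A 11/13 = 84.6%, the mRNA vaccine 8/10 = 80.0% → Vaccine A
65-plus: Vaccine A 140/489 = 28.6%, the mRNA vaccine 78/421 = 18.5% → Vaccine A
40–64: Vaccine A 28/55 = 50.9%, the mRNA vaccine 56/129 = 43.4% → Vaccine A
Overall: Vaccine A 179/557 = 32.1%, the mRNA vaccine 142/560 = 25.4% → Vaccine A
Vaccine A wins overall and in every age group — no reversal.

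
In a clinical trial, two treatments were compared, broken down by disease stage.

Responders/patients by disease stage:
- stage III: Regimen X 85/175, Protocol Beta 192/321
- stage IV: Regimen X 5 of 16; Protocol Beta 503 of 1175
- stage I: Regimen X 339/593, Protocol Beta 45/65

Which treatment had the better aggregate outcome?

Stage III: Regimen X 85/175 = 48.6%, Protocol Beta 192/321 = 59.8% → Protocol Beta
Stage IV: Regimen X 5/16 = 31.2%, Protocol Beta 503/1175 = 42.8% → Protocol Beta
Stage I: Regimen X 339/593 = 57.2%, Protocol Beta 45/65 = 69.2% → Protocol Beta
Overall: Regimen X 429/784 = 54.7%, Protocol Beta 740/1561 = 47.4% → Regimen X
(Protocol Beta wins every disease group but Regimen X wins overall — Protocol Beta's patients skew toward the low-rate stage IV group.)

Regimen X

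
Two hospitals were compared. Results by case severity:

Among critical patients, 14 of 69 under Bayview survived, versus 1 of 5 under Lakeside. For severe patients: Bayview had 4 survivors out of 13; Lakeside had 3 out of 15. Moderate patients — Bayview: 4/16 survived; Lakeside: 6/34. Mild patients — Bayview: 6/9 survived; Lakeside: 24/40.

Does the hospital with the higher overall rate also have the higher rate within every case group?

Critical: Bayview 14/69 = 20.3%, Lakeside 1/5 = 20.0% → Bayview
Severe: Bayview 4/13 = 30.8%, Lakeside 3/15 = 20.0% → Bayview
Moderate: Bayview 4/16 = 25.0%, Lakeside 6/34 = 17.6% → Bayview
Mild: Bayview 6/9 = 66.7%, Lakeside 24/40 = 60.0% → Bayview
Overall: Bayview 28/107 = 26.2%, Lakeside 34/94 = 36.2% → Lakeside
Bayview wins each case group but Lakeside wins overall — the comparison reverses. Bayview's patients skew toward critical, which has a lower base rate.

No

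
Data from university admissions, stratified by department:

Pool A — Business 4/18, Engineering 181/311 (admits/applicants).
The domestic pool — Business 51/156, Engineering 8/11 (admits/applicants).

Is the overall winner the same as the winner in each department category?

No

Business: Pool A 4/18 = 22.2%, the domestic pool 51/156 = 32.7% → the domestic pool
Engineering: Pool A 181/311 = 58.2%, the domestic pool 8/11 = 72.7% → the domestic pool
Overall: Pool A 185/329 = 56.2%, the domestic pool 59/167 = 35.3% → Pool A
The domestic pool wins each department group but Pool A wins overall — the comparison reverses. The domestic pool's applicants skew toward Business, which has a lower base rate.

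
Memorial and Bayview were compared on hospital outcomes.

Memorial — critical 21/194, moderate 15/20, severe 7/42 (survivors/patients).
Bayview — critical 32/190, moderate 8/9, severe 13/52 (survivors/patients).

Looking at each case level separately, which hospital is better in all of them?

Bayview

Critical: Memorial 21/194 = 10.8%, Bayview 32/190 = 16.8% → Bayview
Moderate: Memorial 15/20 = 75.0%, Bayview 8/9 = 88.9% → Bayview
Severe: Memorial 7/42 = 16.7%, Bayview 13/52 = 25.0% → Bayview
Bayview has the higher rate in all 3 groups.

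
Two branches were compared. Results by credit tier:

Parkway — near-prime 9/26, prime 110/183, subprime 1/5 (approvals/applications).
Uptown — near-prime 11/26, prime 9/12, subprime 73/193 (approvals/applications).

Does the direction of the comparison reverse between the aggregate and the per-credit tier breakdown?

Yes

Near-prime: Parkway 9/26 = 34.6%, Uptown 11/26 = 42.3% → Uptown
Prime: Parkway 110/183 = 60.1%, Uptown 9/12 = 75.0% → Uptown
Subprime: Parkway 1/5 = 20.0%, Uptown 73/193 = 37.8% → Uptown
Overall: Parkway 120/214 = 56.1%, Uptown 93/231 = 40.3% → Parkway
Uptown wins each credit group but Parkway wins overall — the comparison reverses. Uptown's applications skew toward subprime, which has a lower base rate.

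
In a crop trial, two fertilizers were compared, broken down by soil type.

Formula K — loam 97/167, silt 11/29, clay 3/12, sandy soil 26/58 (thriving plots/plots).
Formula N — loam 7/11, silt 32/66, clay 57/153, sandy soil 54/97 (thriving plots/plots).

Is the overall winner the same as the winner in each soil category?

No

Loam: Formula K 97/167 = 58.1%, Formula N 7/11 = 63.6% → Formula N
Silt: Formula K 11/29 = 37.9%, Formula N 32/66 = 48.5% → Formula N
Clay: Formula K 3/12 = 25.0%, Formula N 57/153 = 37.3% → Formula N
Sandy soil: Formula K 26/58 = 44.8%, Formula N 54/97 = 55.7% → Formula N
Overall: Formula K 137/266 = 51.5%, Formula N 150/327 = 45.9% → Formula K
Formula N wins each soil group but Formula K wins overall — the comparison reverses. Formula N's plots skew toward clay, which has a lower base rate.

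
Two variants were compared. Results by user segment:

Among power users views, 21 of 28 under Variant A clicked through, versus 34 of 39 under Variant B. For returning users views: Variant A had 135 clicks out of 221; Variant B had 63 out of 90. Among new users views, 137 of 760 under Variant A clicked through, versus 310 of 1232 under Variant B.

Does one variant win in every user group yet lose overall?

No

Power users: Variant A 21/28 = 75.0%, Variant B 34/39 = 87.2% → Variant B
Returning users: Variant A 135/221 = 61.1%, Variant B 63/90 = 70.0% → Variant B
New users: Variant A 137/760 = 18.0%, Variant B 310/1232 = 25.2% → Variant B
Overall: Variant A 293/1009 = 29.0%, Variant B 407/1361 = 29.9% → Variant B
Variant B wins overall and in every user group — no reversal.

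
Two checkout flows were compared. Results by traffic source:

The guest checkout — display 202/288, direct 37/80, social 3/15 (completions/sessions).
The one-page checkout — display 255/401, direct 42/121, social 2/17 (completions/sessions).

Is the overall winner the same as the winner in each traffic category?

Display: the guest checkout 202/288 = 70.1%, the one-page checkout 255/401 = 63.6% → the guest checkout
Direct: the guest checkout 37/80 = 46.2%, the one-page checkout 42/121 = 34.7% → the guest checkout
Social: the guest checkout 3/15 = 20.0%, the one-page checkout 2/17 = 11.8% → the guest checkout
Overall: the guest checkout 242/383 = 63.2%, the one-page checkout 299/539 = 55.5% → the guest checkout
The guest checkout wins overall and in every traffic group — no reversal.

Yes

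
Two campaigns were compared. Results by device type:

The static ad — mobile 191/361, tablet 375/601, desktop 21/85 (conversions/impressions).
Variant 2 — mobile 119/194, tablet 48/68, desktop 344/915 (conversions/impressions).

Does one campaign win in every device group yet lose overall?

Yes

Mobile: the static ad 191/361 = 52.9%, Variant 2 119/194 = 61.3% → Variant 2
Tablet: the static ad 375/601 = 62.4%, Variant 2 48/68 = 70.6% → Variant 2
Desktop: the static ad 21/85 = 24.7%, Variant 2 344/915 = 37.6% → Variant 2
Overall: the static ad 587/1047 = 56.1%, Variant 2 511/1177 = 43.4% → the static ad
Variant 2 wins each device group but the static ad wins overall — the comparison reverses. Variant 2's impressions skew toward desktop, which has a lower base rate.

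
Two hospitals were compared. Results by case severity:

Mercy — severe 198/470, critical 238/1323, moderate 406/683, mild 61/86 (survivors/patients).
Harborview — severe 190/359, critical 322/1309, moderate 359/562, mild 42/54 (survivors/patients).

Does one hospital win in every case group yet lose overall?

Severe: Mercy 198/470 = 42.1%, Harborview 190/359 = 52.9% → Harborview
Critical: Mercy 238/1323 = 18.0%, Harborview 322/1309 = 24.6% → Harborview
Moderate: Mercy 406/683 = 59.4%, Harborview 359/562 = 63.9% → Harborview
Mild: Mercy 61/86 = 70.9%, Harborview 42/54 = 77.8% → Harborview
Overall: Mercy 903/2562 = 35.2%, Harborview 913/2284 = 40.0% → Harborview
Harborview wins overall and in every case group — no reversal.

No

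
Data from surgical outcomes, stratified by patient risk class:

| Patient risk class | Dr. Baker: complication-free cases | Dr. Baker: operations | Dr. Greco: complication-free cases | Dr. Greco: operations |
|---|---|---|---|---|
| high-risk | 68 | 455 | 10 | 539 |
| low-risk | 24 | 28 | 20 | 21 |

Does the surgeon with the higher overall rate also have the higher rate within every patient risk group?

High-risk: Dr. Baker 68/455 = 14.9%, Dr. Greco 10/539 = 1.9% → Dr. Baker
Low-risk: Dr. Baker 24/28 = 85.7%, Dr. Greco 20/21 = 95.2% → Dr. Greco
Overall: Dr. Baker 92/483 = 19.0%, Dr. Greco 30/560 = 5.4% → Dr. Baker
Neither sweeps: Dr. Baker wins 1 of 2 groups, Dr. Greco wins 1. Dr. Baker wins overall but not every group — no Simpson reversal.

No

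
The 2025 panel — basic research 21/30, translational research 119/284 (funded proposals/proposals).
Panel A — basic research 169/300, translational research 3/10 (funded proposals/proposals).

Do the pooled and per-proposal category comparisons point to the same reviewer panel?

No

Basic research: the 2025 panel 21/30 = 70.0%, Panel A 169/300 = 56.3% → the 2025 panel
Translational research: the 2025 panel 119/284 = 41.9%, Panel A 3/10 = 30.0% → the 2025 panel
Overall: the 2025 panel 140/314 = 44.6%, Panel A 172/310 = 55.5% → Panel A
The 2025 panel wins each proposal group but Panel A wins overall — the comparison reverses. The 2025 panel's proposals skew toward translational research, which has a lower base rate.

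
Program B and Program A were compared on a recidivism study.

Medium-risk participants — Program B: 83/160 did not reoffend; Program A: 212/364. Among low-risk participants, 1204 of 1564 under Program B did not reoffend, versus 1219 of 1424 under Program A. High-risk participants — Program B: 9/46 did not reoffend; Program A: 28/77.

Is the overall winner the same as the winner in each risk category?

Yes

Medium-risk: Program B 83/160 = 51.9%, Program A 212/364 = 58.2% → Program A
Low-risk: Program B 1204/1564 = 77.0%, Program A 1219/1424 = 85.6% → Program A
High-risk: Program B 9/46 = 19.6%, Program A 28/77 = 36.4% → Program A
Overall: Program B 1296/1770 = 73.2%, Program A 1459/1865 = 78.2% → Program A
Program A wins overall and in every risk group — no reversal.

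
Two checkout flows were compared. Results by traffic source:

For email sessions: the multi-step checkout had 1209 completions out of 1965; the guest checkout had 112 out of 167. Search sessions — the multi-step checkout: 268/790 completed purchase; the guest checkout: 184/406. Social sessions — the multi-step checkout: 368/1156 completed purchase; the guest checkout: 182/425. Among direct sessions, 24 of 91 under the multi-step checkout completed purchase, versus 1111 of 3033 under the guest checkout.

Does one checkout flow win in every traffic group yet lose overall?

Email: the multi-step checkout 1209/1965 = 61.5%, the guest checkout 112/167 = 67.1% → the guest checkout
Search: the multi-step checkout 268/790 = 33.9%, the guest checkout 184/406 = 45.3% → the guest checkout
Social: the multi-step checkout 368/1156 = 31.8%, the guest checkout 182/425 = 42.8% → the guest checkout
Direct: the multi-step checkout 24/91 = 26.4%, the guest checkout 1111/3033 = 36.6% → the guest checkout
Overall: the multi-step checkout 1869/4002 = 46.7%, the guest checkout 1589/4031 = 39.4% → the multi-step checkout
The guest checkout wins each traffic group but the multi-step checkout wins overall — the comparison reverses. The guest checkout's sessions skew toward direct, which has a lower base rate.

Yes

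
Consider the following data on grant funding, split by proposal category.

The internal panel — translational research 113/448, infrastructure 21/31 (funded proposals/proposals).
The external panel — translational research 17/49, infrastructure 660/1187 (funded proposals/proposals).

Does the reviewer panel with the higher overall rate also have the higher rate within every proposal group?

Translational research: the internal panel 113/448 = 25.2%, the external panel 17/49 = 34.7% → the external panel
Infrastructure: the internal panel 21/31 = 67.7%, the external panel 660/1187 = 55.6% → the internal panel
Overall: the internal panel 134/479 = 28.0%, the external panel 677/1236 = 54.8% → the external panel
Neither sweeps: the internal panel wins 1 of 2 groups, the external panel wins 1. The external panel wins overall but not every group — no Simpson reversal.

No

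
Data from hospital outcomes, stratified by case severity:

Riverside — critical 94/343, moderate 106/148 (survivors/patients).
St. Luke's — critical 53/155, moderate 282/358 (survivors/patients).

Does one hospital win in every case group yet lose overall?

No

Critical: Riverside 94/343 = 27.4%, St. Luke's 53/155 = 34.2% → St. Luke's
Moderate: Riverside 106/148 = 71.6%, St. Luke's 282/358 = 78.8% → St. Luke's
Overall: Riverside 200/491 = 40.7%, St. Luke's 335/513 = 65.3% → St. Luke's
St. Luke's wins overall and in every case group — no reversal.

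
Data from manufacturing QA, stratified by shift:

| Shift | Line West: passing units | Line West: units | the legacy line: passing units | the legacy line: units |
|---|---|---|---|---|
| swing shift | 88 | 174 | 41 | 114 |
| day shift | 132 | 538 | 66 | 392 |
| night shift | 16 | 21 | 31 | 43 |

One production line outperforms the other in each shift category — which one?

Swing shift: Line West 88/174 = 50.6%, the legacy line 41/114 = 36.0% → Line West
Day shift: Line West 132/538 = 24.5%, the legacy line 66/392 = 16.8% → Line West
Night shift: Line West 16/21 = 76.2%, the legacy line 31/43 = 72.1% → Line West
Line West has the higher rate in all 3 groups.

Line West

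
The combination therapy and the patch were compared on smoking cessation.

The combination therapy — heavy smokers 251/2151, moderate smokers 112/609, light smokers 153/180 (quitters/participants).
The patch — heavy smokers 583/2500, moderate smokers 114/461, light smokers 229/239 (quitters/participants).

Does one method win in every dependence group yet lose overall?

No

Heavy smokers: the combination therapy 251/2151 = 11.7%, the patch 583/2500 = 23.3% → the patch
Moderate smokers: the combination therapy 112/609 = 18.4%, the patch 114/461 = 24.7% → the patch
Light smokers: the combination therapy 153/180 = 85.0%, the patch 229/239 = 95.8% → the patch
Overall: the combination therapy 516/2940 = 17.6%, the patch 926/3200 = 28.9% → the patch
The patch wins overall and in every dependence group — no reversal.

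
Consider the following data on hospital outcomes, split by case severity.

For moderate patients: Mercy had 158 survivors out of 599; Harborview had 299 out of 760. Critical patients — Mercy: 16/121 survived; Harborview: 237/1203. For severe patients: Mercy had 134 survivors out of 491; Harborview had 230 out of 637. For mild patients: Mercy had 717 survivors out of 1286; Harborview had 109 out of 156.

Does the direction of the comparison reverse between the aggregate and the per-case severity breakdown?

Yes

Moderate: Mercy 158/599 = 26.4%, Harborview 299/760 = 39.3% → Harborview
Critical: Mercy 16/121 = 13.2%, Harborview 237/1203 = 19.7% → Harborview
Severe: Mercy 134/491 = 27.3%, Harborview 230/637 = 36.1% → Harborview
Mild: Mercy 717/1286 = 55.8%, Harborview 109/156 = 69.9% → Harborview
Overall: Mercy 1025/2497 = 41.0%, Harborview 875/2756 = 31.7% → Mercy
Harborview wins each case group but Mercy wins overall — the comparison reverses. Harborview's patients skew toward critical, which has a lower base rate.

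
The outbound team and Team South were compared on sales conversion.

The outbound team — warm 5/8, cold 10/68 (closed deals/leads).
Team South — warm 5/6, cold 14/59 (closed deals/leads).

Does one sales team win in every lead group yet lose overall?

Warm: the outbound team 5/8 = 62.5%, Team South 5/6 = 83.3% → Team South
Cold: the outbound team 10/68 = 14.7%, Team South 14/59 = 23.7% → Team South
Overall: the outbound team 15/76 = 19.7%, Team South 19/65 = 29.2% → Team South
Team South wins overall and in every lead group — no reversal.

No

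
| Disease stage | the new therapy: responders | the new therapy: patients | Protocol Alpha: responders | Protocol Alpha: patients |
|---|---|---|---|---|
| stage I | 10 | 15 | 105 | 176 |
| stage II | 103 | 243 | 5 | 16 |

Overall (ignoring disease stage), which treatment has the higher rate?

Stage I: the new therapy 10/15 = 66.7%, Protocol Alpha 105/176 = 59.7% → the new therapy
Stage II: the new therapy 103/243 = 42.4%, Protocol Alpha 5/16 = 31.2% → the new therapy
Overall: the new therapy 113/258 = 43.8%, Protocol Alpha 110/192 = 57.3% → Protocol Alpha
(The new therapy wins every disease group but Protocol Alpha wins overall — the new therapy's patients skew toward the low-rate stage II group.)

Protocol Alpha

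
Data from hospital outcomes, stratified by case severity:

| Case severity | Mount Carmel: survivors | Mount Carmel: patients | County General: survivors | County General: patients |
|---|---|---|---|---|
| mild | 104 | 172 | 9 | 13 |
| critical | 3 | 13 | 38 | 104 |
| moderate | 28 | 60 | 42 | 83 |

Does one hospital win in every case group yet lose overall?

Yes

Mild: Mount Carmel 104/172 = 60.5%, County General 9/13 = 69.2% → County General
Critical: Mount Carmel 3/13 = 23.1%, County General 38/104 = 36.5% → County General
Moderate: Mount Carmel 28/60 = 46.7%, County General 42/83 = 50.6% → County General
Overall: Mount Carmel 135/245 = 55.1%, County General 89/200 = 44.5% → Mount Carmel
County General wins each case group but Mount Carmel wins overall — the comparison reverses. County General's patients skew toward critical, which has a lower base rate.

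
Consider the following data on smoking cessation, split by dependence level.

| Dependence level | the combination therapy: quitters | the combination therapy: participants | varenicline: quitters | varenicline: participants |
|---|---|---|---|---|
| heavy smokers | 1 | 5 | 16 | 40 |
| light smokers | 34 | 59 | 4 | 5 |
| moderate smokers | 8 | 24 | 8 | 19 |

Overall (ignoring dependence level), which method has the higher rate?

the combination therapy

Heavy smokers: the combination therapy 1/5 = 20.0%, varenicline 16/40 = 40.0% → varenicline
Light smokers: the combination therapy 34/59 = 57.6%, varenicline 4/5 = 80.0% → varenicline
Moderate smokers: the combination therapy 8/24 = 33.3%, varenicline 8/19 = 42.1% → varenicline
Overall: the combination therapy 43/88 = 48.9%, varenicline 28/64 = 43.8% → the combination therapy
(Varenicline wins every dependence group but the combination therapy wins overall — varenicline's participants skew toward the low-rate heavy smokers group.)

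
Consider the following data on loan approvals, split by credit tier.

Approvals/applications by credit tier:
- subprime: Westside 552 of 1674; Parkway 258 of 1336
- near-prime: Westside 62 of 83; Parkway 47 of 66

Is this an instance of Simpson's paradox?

Subprime: Westside 552/1674 = 33.0%, Parkway 258/1336 = 19.3% → Westside
Near-prime: Westside 62/83 = 74.7%, Parkway 47/66 = 71.2% → Westside
Overall: Westside 614/1757 = 34.9%, Parkway 305/1402 = 21.8% → Westside
Westside wins overall and in every credit group — no reversal.

No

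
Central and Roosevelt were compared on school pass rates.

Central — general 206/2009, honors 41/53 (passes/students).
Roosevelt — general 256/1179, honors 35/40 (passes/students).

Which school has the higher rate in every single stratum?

Roosevelt

General: Central 206/2009 = 10.3%, Roosevelt 256/1179 = 21.7% → Roosevelt
Honors: Central 41/53 = 77.4%, Roosevelt 35/40 = 87.5% → Roosevelt
Roosevelt has the higher rate in both groups.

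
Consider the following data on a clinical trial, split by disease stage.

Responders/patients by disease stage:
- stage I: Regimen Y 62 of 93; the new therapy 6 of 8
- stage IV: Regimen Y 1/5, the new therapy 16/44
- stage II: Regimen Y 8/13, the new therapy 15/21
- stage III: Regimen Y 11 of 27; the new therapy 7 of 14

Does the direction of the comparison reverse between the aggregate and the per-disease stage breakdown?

Stage I: Regimen Y 62/93 = 66.7%, the new therapy 6/8 = 75.0% → the new therapy
Stage IV: Regimen Y 1/5 = 20.0%, the new therapy 16/44 = 36.4% → the new therapy
Stage II: Regimen Y 8/13 = 61.5%, the new therapy 15/21 = 71.4% → the new therapy
Stage III: Regimen Y 11/27 = 40.7%, the new therapy 7/14 = 50.0% → the new therapy
Overall: Regimen Y 82/138 = 59.4%, the new therapy 44/87 = 50.6% → Regimen Y
The new therapy wins each disease group but Regimen Y wins overall — the comparison reverses. The new therapy's patients skew toward stage IV, which has a lower base rate.

Yes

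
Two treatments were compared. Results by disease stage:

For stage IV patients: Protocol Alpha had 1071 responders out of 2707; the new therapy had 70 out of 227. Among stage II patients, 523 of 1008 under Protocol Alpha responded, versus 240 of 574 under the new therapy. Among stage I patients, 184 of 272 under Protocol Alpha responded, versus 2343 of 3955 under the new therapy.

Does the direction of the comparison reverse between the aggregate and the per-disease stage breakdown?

Yes

Stage IV: Protocol Alpha 1071/2707 = 39.6%, the new therapy 70/227 = 30.8% → Protocol Alpha
Stage II: Protocol Alpha 523/1008 = 51.9%, the new therapy 240/574 = 41.8% → Protocol Alpha
Stage I: Protocol Alpha 184/272 = 67.6%, the new therapy 2343/3955 = 59.2% → Protocol Alpha
Overall: Protocol Alpha 1778/3987 = 44.6%, the new therapy 2653/4756 = 55.8% → the new therapy
Protocol Alpha wins each disease group but the new therapy wins overall — the comparison reverses. Protocol Alpha's patients skew toward stage IV, which has a lower base rate.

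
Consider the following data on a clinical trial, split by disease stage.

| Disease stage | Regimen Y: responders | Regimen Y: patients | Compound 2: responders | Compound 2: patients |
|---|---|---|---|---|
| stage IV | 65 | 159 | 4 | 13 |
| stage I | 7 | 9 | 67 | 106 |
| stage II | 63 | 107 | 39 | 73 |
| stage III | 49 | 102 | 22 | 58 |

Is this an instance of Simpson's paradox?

Yes

Stage IV: Regimen Y 65/159 = 40.9%, Compound 2 4/13 = 30.8% → Regimen Y
Stage I: Regimen Y 7/9 = 77.8%, Compound 2 67/106 = 63.2% → Regimen Y
Stage II: Regimen Y 63/107 = 58.9%, Compound 2 39/73 = 53.4% → Regimen Y
Stage III: Regimen Y 49/102 = 48.0%, Compound 2 22/58 = 37.9% → Regimen Y
Overall: Regimen Y 184/377 = 48.8%, Compound 2 132/250 = 52.8% → Compound 2
Regimen Y wins each disease group but Compound 2 wins overall — the comparison reverses. Regimen Y's patients skew toward stage IV, which has a lower base rate.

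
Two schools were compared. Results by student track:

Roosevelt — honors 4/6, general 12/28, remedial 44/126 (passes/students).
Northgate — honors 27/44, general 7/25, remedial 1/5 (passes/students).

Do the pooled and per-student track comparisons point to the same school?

Honors: Roosevelt 4/6 = 66.7%, Northgate 27/44 = 61.4% → Roosevelt
General: Roosevelt 12/28 = 42.9%, Northgate 7/25 = 28.0% → Roosevelt
Remedial: Roosevelt 44/126 = 34.9%, Northgate 1/5 = 20.0% → Roosevelt
Overall: Roosevelt 60/160 = 37.5%, Northgate 35/74 = 47.3% → Northgate
Roosevelt wins each student group but Northgate wins overall — the comparison reverses. Roosevelt's students skew toward remedial, which has a lower base rate.

No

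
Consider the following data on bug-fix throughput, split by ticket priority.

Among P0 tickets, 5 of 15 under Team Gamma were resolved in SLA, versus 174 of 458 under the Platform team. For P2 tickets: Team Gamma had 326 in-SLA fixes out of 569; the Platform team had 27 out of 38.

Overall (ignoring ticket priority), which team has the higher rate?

P0: Team Gamma 5/15 = 33.3%, the Platform team 174/458 = 38.0% → the Platform team
P2: Team Gamma 326/569 = 57.3%, the Platform team 27/38 = 71.1% → the Platform team
Overall: Team Gamma 331/584 = 56.7%, the Platform team 201/496 = 40.5% → Team Gamma
(The Platform team wins every ticket group but Team Gamma wins overall — the Platform team's tickets skew toward the low-rate P0 group.)

Team Gamma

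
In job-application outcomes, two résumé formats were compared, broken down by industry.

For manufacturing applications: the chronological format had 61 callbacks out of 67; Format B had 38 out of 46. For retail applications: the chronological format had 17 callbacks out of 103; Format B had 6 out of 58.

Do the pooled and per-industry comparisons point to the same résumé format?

Yes

Manufacturing: the chronological format 61/67 = 91.0%, Format B 38/46 = 82.6% → the chronological format
Retail: the chronological format 17/103 = 16.5%, Format B 6/58 = 10.3% → the chronological format
Overall: the chronological format 78/170 = 45.9%, Format B 44/104 = 42.3% → the chronological format
The chronological format wins overall and in every industry group — no reversal.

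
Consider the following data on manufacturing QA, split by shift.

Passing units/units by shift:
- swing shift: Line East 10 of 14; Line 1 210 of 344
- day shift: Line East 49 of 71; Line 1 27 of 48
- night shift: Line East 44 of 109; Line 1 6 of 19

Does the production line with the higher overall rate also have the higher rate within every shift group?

Swing shift: Line East 10/14 = 71.4%, Line 1 210/344 = 61.0% → Line East
Day shift: Line East 49/71 = 69.0%, Line 1 27/48 = 56.2% → Line East
Night shift: Line East 44/109 = 40.4%, Line 1 6/19 = 31.6% → Line East
Overall: Line East 103/194 = 53.1%, Line 1 243/411 = 59.1% → Line 1
Line East wins each shift group but Line 1 wins overall — the comparison reverses. Line East's units skew toward night shift, which has a lower base rate.

No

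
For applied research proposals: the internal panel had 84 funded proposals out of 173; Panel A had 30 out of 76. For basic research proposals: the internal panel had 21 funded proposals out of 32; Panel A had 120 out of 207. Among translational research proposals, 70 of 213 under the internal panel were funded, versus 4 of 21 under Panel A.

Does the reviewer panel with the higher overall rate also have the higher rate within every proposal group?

No

Applied research: the internal panel 84/173 = 48.6%, Panel A 30/76 = 39.5% → the internal panel
Basic research: the internal panel 21/32 = 65.6%, Panel A 120/207 = 58.0% → the internal panel
Translational research: the internal panel 70/213 = 32.9%, Panel A 4/21 = 19.0% → the internal panel
Overall: the internal panel 175/418 = 41.9%, Panel A 154/304 = 50.7% → Panel A
The internal panel wins each proposal group but Panel A wins overall — the comparison reverses. The internal panel's proposals skew toward translational research, which has a lower base rate.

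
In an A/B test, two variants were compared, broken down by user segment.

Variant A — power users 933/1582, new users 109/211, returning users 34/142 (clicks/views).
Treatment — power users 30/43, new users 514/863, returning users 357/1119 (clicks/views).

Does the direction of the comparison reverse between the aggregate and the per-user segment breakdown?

Yes

Power users: Variant A 933/1582 = 59.0%, Treatment 30/43 = 69.8% → Treatment
New users: Variant A 109/211 = 51.7%, Treatment 514/863 = 59.6% → Treatment
Returning users: Variant A 34/142 = 23.9%, Treatment 357/1119 = 31.9% → Treatment
Overall: Variant A 1076/1935 = 55.6%, Treatment 901/2025 = 44.5% → Variant A
Treatment wins each user group but Variant A wins overall — the comparison reverses. Treatment's views skew toward returning users, which has a lower base rate.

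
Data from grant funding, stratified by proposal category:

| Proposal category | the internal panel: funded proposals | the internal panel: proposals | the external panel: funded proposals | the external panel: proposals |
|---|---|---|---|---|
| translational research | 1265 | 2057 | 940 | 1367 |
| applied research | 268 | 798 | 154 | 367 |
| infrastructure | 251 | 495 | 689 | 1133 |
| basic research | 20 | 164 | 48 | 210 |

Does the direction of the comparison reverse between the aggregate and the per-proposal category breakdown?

Translational research: the internal panel 1265/2057 = 61.5%, the external panel 940/1367 = 68.8% → the external panel
Applied research: the internal panel 268/798 = 33.6%, the external panel 154/367 = 42.0% → the external panel
Infrastructure: the internal panel 251/495 = 50.7%, the external panel 689/1133 = 60.8% → the external panel
Basic research: the internal panel 20/164 = 12.2%, the external panel 48/210 = 22.9% → the external panel
Overall: the internal panel 1804/3514 = 51.3%, the external panel 1831/3077 = 59.5% → the external panel
The external panel wins overall and in every proposal group — no reversal.

No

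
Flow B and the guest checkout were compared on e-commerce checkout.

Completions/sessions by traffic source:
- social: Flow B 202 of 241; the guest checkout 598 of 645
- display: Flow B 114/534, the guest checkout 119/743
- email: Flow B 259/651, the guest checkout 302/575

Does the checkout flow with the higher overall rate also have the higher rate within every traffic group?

Social: Flow B 202/241 = 83.8%, the guest checkout 598/645 = 92.7% → the guest checkout
Display: Flow B 114/534 = 21.3%, the guest checkout 119/743 = 16.0% → Flow B
Email: Flow B 259/651 = 39.8%, the guest checkout 302/575 = 52.5% → the guest checkout
Overall: Flow B 575/1426 = 40.3%, the guest checkout 1019/1963 = 51.9% → the guest checkout
Neither sweeps: Flow B wins 1 of 3 groups, the guest checkout wins 2. The guest checkout wins overall but not every group — no Simpson reversal.

No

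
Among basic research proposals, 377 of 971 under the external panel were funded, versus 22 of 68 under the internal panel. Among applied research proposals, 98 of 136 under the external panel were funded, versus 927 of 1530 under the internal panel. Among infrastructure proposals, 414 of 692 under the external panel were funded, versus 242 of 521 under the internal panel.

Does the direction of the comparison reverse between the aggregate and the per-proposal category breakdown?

Basic research: the external panel 377/971 = 38.8%, the internal panel 22/68 = 32.4% → the external panel
Applied research: the external panel 98/136 = 72.1%, the internal panel 927/1530 = 60.6% → the external panel
Infrastructure: the external panel 414/692 = 59.8%, the internal panel 242/521 = 46.4% → the external panel
Overall: the external panel 889/1799 = 49.4%, the internal panel 1191/2119 = 56.2% → the internal panel
The external panel wins each proposal group but the internal panel wins overall — the comparison reverses. The external panel's proposals skew toward basic research, which has a lower base rate.

Yes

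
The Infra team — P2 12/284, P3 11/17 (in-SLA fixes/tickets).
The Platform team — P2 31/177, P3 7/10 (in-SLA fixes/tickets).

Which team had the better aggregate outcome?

the Platform team

P2: the Infra team 12/284 = 4.2%, the Platform team 31/177 = 17.5% → the Platform team
P3: the Infra team 11/17 = 64.7%, the Platform team 7/10 = 70.0% → the Platform team
Overall: the Infra team 23/301 = 7.6%, the Platform team 38/187 = 20.3% → the Platform team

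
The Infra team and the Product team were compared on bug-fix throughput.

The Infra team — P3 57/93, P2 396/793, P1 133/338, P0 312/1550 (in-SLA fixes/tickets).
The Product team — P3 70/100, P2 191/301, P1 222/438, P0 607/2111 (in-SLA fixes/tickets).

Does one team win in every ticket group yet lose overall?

No

P3: the Infra team 57/93 = 61.3%, the Product team 70/100 = 70.0% → the Product team
P2: the Infra team 396/793 = 49.9%, the Product team 191/301 = 63.5% → the Product team
P1: the Infra team 133/338 = 39.3%, the Product team 222/438 = 50.7% → the Product team
P0: the Infra team 312/1550 = 20.1%, the Product team 607/2111 = 28.8% → the Product team
Overall: the Infra team 898/2774 = 32.4%, the Product team 1090/2950 = 36.9% → the Product team
The Product team wins overall and in every ticket group — no reversal.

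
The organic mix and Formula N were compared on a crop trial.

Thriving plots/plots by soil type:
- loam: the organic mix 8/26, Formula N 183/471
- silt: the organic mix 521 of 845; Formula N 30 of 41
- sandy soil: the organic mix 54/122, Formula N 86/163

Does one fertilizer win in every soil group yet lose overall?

Loam: the organic mix 8/26 = 30.8%, Formula N 183/471 = 38.9% → Formula N
Silt: the organic mix 521/845 = 61.7%, Formula N 30/41 = 73.2% → Formula N
Sandy soil: the organic mix 54/122 = 44.3%, Formula N 86/163 = 52.8% → Formula N
Overall: the organic mix 583/993 = 58.7%, Formula N 299/675 = 44.3% → the organic mix
Formula N wins each soil group but the organic mix wins overall — the comparison reverses. Formula N's plots skew toward loam, which has a lower base rate.

Yes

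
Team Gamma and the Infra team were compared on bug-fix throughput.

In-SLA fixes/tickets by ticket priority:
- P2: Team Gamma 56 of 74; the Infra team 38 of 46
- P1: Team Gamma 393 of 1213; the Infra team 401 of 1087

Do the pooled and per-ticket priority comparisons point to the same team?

P2: Team Gamma 56/74 = 75.7%, the Infra team 38/46 = 82.6% → the Infra team
P1: Team Gamma 393/1213 = 32.4%, the Infra team 401/1087 = 36.9% → the Infra team
Overall: Team Gamma 449/1287 = 34.9%, the Infra team 439/1133 = 38.7% → the Infra team
The Infra team wins overall and in every ticket group — no reversal.

Yes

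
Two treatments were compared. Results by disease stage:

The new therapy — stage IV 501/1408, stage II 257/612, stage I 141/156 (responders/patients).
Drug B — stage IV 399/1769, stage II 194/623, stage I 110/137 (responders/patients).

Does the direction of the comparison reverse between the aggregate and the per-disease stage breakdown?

Stage IV: the new therapy 501/1408 = 35.6%, Drug B 399/1769 = 22.6% → the new therapy
Stage II: the new therapy 257/612 = 42.0%, Drug B 194/623 = 31.1% → the new therapy
Stage I: the new therapy 141/156 = 90.4%, Drug B 110/137 = 80.3% → the new therapy
Overall: the new therapy 899/2176 = 41.3%, Drug B 703/2529 = 27.8% → the new therapy
The new therapy wins overall and in every disease group — no reversal.

No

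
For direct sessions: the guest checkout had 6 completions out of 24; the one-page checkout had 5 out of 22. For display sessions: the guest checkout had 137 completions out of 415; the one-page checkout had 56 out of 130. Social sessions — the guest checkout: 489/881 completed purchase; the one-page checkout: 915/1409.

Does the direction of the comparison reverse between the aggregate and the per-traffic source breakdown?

Direct: the guest checkout 6/24 = 25.0%, the one-page checkout 5/22 = 22.7% → the guest checkout
Display: the guest checkout 137/415 = 33.0%, the one-page checkout 56/130 = 43.1% → the one-page checkout
Social: the guest checkout 489/881 = 55.5%, the one-page checkout 915/1409 = 64.9% → the one-page checkout
Overall: the guest checkout 632/1320 = 47.9%, the one-page checkout 976/1561 = 62.5% → the one-page checkout
Neither sweeps: the guest checkout wins 1 of 3 groups, the one-page checkout wins 2. The one-page checkout wins overall but not every group — no Simpson reversal.

No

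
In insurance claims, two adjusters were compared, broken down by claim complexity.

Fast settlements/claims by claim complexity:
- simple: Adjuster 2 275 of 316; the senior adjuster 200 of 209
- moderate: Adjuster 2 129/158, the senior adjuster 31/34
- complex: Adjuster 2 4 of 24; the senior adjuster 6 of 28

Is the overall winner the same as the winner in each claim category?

Simple: Adjuster 2 275/316 = 87.0%, the senior adjuster 200/209 = 95.7% → the senior adjuster
Moderate: Adjuster 2 129/158 = 81.6%, the senior adjuster 31/34 = 91.2% → the senior adjuster
Complex: Adjuster 2 4/24 = 16.7%, the senior adjuster 6/28 = 21.4% → the senior adjuster
Overall: Adjuster 2 408/498 = 81.9%, the senior adjuster 237/271 = 87.5% → the senior adjuster
The senior adjuster wins overall and in every claim group — no reversal.

Yes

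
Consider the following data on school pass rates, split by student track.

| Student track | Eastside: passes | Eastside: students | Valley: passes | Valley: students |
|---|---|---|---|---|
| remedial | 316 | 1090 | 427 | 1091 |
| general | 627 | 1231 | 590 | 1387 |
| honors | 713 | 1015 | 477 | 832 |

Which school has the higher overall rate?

Remedial: Eastside 316/1090 = 29.0%, Valley 427/1091 = 39.1% → Valley
General: Eastside 627/1231 = 50.9%, Valley 590/1387 = 42.5% → Eastside
Honors: Eastside 713/1015 = 70.2%, Valley 477/832 = 57.3% → Eastside
Overall: Eastside 1656/3336 = 49.6%, Valley 1494/3310 = 45.1% → Eastside
(Neither sweeps every student group, but Eastside has the higher pooled rate.)

Eastside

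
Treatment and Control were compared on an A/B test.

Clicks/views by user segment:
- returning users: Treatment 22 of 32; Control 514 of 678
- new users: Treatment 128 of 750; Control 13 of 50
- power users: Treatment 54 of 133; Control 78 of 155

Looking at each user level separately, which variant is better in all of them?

Control

Returning users: Treatment 22/32 = 68.8%, Control 514/678 = 75.8% → Control
New users: Treatment 128/750 = 17.1%, Control 13/50 = 26.0% → Control
Power users: Treatment 54/133 = 40.6%, Control 78/155 = 50.3% → Control
Control has the higher rate in all 3 groups.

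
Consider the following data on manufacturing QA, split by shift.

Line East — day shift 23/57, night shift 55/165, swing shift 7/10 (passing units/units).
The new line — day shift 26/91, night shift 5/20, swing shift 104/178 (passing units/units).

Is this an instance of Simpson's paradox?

Yes

Day shift: Line East 23/57 = 40.4%, the new line 26/91 = 28.6% → Line East
Night shift: Line East 55/165 = 33.3%, the new line 5/20 = 25.0% → Line East
Swing shift: Line East 7/10 = 70.0%, the new line 104/178 = 58.4% → Line East
Overall: Line East 85/232 = 36.6%, the new line 135/289 = 46.7% → the new line
Line East wins each shift group but the new line wins overall — the comparison reverses. Line East's units skew toward night shift, which has a lower base rate.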